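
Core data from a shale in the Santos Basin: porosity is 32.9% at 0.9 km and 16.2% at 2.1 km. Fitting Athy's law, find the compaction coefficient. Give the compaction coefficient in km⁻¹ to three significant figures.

Athy: n(Z) = n₀ e^(−βZ) ⇒ n₁/n₂ = e^{β(Z₂−Z₁)} ⇒ β = ln(n₁/n₂)/(Z₂−Z₁)
β = ln(0.329/0.162) / (2.1 − 0.9) = ln(2.031) / 1.2 = 0.7085 / 1.2 = 0.5904 km⁻¹

0.590 km⁻¹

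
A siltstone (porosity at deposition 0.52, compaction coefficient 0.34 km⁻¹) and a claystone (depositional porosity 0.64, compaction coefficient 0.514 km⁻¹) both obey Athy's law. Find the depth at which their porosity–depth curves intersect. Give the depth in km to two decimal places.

1.19 km

Set n₀ₐ e^(−cₐz) = n₀ᵦ e^(−cᵦz) ⇒ ln(n₀ₐ/n₀ᵦ) = (cₐ − cᵦ)·z
z = ln(0.52/0.64) / (0.34 − 0.514) = -0.2076 / -0.174 = 1.193 km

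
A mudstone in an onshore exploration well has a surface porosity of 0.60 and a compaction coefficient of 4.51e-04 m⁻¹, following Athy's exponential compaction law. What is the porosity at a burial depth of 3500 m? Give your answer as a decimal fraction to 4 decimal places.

Working in km (1 km = 1000 m; k in km⁻¹ = k in m⁻¹ × 1000):
n = n₀·exp(−k·d) = 0.6 × exp(−0.451 × 3.5) = 0.6 × exp(−1.579)
  = 0.6 × 0.2063 = 0.1238

0.1238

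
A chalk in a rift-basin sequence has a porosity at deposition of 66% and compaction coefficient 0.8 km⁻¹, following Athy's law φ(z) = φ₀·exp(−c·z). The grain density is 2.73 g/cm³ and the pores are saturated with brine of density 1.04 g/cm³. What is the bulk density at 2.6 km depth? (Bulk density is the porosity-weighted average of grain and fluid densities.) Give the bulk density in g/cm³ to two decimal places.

2.59 g/cm³

Porosity at depth: φ = 0.66·exp(−0.8×2.6) = 0.66×0.1249 = 0.0825
Bulk density: ρ_b = (1−φ)ρ_g + φ·ρ_f = 0.9175×2.73 + 0.0825×1.04
       = 2.505 + 0.086 = 2.591 g/cm³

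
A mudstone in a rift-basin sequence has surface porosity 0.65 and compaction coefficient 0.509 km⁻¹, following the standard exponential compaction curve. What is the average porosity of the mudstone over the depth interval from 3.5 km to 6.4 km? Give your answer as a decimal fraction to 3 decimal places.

⟨phi⟩ = (1/(Z₂−Z₁)) ∫ phi₀ e^(−βZ) dZ = phi₀·(e^(−β·Z₁) − e^(−β·Z₂)) / (β·(Z₂−Z₁))
e^(−0.509×3.5) = 0.1684; e^(−0.509×6.4) = 0.0385
⟨phi⟩ = 0.65 × (0.1684 − 0.0385) / (0.509 × 2.9) = 0.65 × 0.0880 = 0.0572

0.057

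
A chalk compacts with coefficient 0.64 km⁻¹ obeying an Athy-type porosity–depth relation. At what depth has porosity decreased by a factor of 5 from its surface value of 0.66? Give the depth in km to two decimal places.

2.51 km

n/n₀ = 1/5 ⇒ exp(−k·d) = 1/5 ⇒ d = ln(5) / k
d = 1.6094 / 0.64 = 2.515 km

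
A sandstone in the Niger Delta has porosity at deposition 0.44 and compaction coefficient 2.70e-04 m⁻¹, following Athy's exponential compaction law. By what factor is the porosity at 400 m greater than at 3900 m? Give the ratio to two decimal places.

Working in km (1 km = 1000 m; k in km⁻¹ = k in m⁻¹ × 1000):
phi(Z₁)/phi(Z₂) = e^(−k·Z₁)/e^(−k·Z₂) = e^{k(Z₂−Z₁)}
= exp(0.27 × 3.5) = exp(0.945) = 2.5728

2.57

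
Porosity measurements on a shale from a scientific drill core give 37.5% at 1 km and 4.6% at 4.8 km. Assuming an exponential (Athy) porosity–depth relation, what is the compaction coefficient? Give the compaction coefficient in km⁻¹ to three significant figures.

Athy: phi(Z) = phi₀ e^(−kZ) ⇒ phi₁/phi₂ = e^{k(Z₂−Z₁)} ⇒ k = ln(phi₁/phi₂)/(Z₂−Z₁)
k = ln(0.375/0.046) / (4.8 − 1) = ln(8.152) / 3.8 = 2.0983 / 3.8 = 0.5522 km⁻¹

0.552 km⁻¹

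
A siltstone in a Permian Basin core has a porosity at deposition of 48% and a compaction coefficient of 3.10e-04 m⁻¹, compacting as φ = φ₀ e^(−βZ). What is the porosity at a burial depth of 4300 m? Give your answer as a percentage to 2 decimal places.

12.66%

Working in km (1 km = 1000 m; β in km⁻¹ = β in m⁻¹ × 1000):
φ = φ₀·exp(−β·Z) = 0.48 × exp(−0.31 × 4.3) = 0.48 × exp(−1.333)
  = 0.48 × 0.2637 = 0.1266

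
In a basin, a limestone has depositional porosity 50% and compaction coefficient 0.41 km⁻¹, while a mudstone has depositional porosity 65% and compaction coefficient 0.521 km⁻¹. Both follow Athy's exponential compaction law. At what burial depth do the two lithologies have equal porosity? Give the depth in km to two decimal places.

Set φ₀ₐ e^(−kₐd) = φ₀ᵦ e^(−kᵦd) ⇒ ln(φ₀ₐ/φ₀ᵦ) = (kₐ − kᵦ)·d
d = ln(0.5/0.65) / (0.41 − 0.521) = -0.2624 / -0.111 = 2.364 km

2.36 km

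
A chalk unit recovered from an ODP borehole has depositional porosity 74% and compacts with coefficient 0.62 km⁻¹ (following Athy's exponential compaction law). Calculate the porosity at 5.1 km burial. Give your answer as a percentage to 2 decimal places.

3.13%

φ = φ₀·exp(−k·Z) = 0.74 × exp(−0.62 × 5.1) = 0.74 × exp(−3.162)
  = 0.74 × 0.0423 = 0.0313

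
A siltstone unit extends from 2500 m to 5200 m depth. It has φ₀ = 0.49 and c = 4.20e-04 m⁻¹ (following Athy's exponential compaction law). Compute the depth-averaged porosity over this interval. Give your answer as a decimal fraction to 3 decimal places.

0.103

Working in km (1 km = 1000 m; c in km⁻¹ = c in m⁻¹ × 1000):
⟨φ⟩ = (1/(z₂−z₁)) ∫ φ₀ e^(−cz) dz = φ₀·(e^(−c·z₁) − e^(−c·z₂)) / (c·(z₂−z₁))
e^(−0.42×2.5) = 0.3499; e^(−0.42×5.2) = 0.1126
⟨φ⟩ = 0.49 × (0.3499 − 0.1126) / (0.42 × 2.7) = 0.49 × 0.2093 = 0.1026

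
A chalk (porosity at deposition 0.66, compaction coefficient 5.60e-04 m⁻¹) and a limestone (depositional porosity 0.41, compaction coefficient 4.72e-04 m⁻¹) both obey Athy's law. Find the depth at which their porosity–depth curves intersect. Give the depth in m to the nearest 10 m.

5410 m

Working in km (1 km = 1000 m; c in km⁻¹ = c in m⁻¹ × 1000):
Set phi₀ₐ e^(−cₐd) = phi₀ᵦ e^(−cᵦd) ⇒ ln(phi₀ₐ/phi₀ᵦ) = (cₐ − cᵦ)·d
d = ln(0.66/0.41) / (0.56 − 0.472) = 0.4761 / 0.088 = 5.410 km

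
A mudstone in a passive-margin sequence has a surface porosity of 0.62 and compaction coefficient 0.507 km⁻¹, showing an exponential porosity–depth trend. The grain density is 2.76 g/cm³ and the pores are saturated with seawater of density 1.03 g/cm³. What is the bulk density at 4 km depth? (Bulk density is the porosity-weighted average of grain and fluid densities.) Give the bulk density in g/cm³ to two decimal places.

2.62 g/cm³

Porosity at depth: phi = 0.62·exp(−0.507×4) = 0.62×0.1316 = 0.0816
Bulk density: ρ_b = (1−phi)ρ_g + phi·ρ_f = 0.9184×2.76 + 0.0816×1.03
       = 2.535 + 0.084 = 2.619 g/cm³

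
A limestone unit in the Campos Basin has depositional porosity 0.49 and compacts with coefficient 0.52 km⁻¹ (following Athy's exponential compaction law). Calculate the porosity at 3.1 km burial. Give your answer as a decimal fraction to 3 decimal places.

phi = phi₀·exp(−k·Z) = 0.49 × exp(−0.52 × 3.1) = 0.49 × exp(−1.612)
  = 0.49 × 0.1995 = 0.0977

0.098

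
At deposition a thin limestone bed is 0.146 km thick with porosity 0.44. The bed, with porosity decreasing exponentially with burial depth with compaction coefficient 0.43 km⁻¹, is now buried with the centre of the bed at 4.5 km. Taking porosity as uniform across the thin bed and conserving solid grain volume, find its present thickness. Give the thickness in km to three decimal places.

0.087 km

Porosity at 4.5 km: φ = 0.44·exp(−0.43×4.5) = 0.0635
Solid-volume conservation: h(1−φ) = h₀(1−φ₀) ⇒ h = h₀·(1−φ₀)/(1−φ)
h = 0.146 × (1 − 0.44)/(1 − 0.0635) = 0.146 × 0.5980 = 0.0873 km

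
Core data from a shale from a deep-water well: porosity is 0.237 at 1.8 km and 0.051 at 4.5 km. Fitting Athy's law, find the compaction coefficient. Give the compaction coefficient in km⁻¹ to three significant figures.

Athy: φ(Z) = φ₀ e^(−βZ) ⇒ φ₁/φ₂ = e^{β(Z₂−Z₁)} ⇒ β = ln(φ₁/φ₂)/(Z₂−Z₁)
β = ln(0.237/0.051) / (4.5 − 1.8) = ln(4.647) / 2.7 = 1.5362 / 2.7 = 0.569 km⁻¹

0.569 km⁻¹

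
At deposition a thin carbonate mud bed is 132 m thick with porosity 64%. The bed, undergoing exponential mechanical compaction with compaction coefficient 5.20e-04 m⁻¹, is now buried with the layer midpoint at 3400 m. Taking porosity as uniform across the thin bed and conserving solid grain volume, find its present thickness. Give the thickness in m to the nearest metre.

53 m

Working in km (1 km = 1000 m; β in km⁻¹ = β in m⁻¹ × 1000):
Porosity at 3.4 km: n = 0.64·exp(−0.52×3.4) = 0.1092
Solid-volume conservation: h(1−n) = h₀(1−n₀) ⇒ h = h₀·(1−n₀)/(1−n)
h = 0.132 × (1 − 0.64)/(1 − 0.1092) = 0.132 × 0.4041 = 0.0533 km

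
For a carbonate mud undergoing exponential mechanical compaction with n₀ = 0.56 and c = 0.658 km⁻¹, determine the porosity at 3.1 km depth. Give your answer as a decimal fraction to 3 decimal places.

0.073

n = n₀·exp(−c·Z) = 0.56 × exp(−0.658 × 3.1) = 0.56 × exp(−2.04)
  = 0.56 × 0.1301 = 0.0728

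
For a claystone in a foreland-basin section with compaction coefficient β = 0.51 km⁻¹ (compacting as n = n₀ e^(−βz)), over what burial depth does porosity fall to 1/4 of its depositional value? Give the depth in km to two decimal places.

n/n₀ = 1/4 ⇒ exp(−β·z) = 1/4 ⇒ z = ln(4) / β
z = 1.3863 / 0.51 = 2.718 km

2.72 km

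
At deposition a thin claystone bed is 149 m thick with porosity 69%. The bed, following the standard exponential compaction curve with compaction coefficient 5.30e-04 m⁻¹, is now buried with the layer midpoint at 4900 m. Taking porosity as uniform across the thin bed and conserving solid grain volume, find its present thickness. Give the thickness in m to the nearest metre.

Working in km (1 km = 1000 m; k in km⁻¹ = k in m⁻¹ × 1000):
Porosity at 4.9 km: φ = 0.69·exp(−0.53×4.9) = 0.0514
Solid-volume conservation: h(1−φ) = h₀(1−φ₀) ⇒ h = h₀·(1−φ₀)/(1−φ)
h = 0.149 × (1 − 0.69)/(1 − 0.0514) = 0.149 × 0.3268 = 0.0487 km

49 m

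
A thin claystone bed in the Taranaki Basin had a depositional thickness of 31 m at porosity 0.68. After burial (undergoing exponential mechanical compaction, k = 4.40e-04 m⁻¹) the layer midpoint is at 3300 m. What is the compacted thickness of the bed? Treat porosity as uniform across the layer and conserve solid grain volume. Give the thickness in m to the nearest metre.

Working in km (1 km = 1000 m; k in km⁻¹ = k in m⁻¹ × 1000):
Porosity at 3.3 km: φ = 0.68·exp(−0.44×3.3) = 0.1592
Solid-volume conservation: h(1−φ) = h₀(1−φ₀) ⇒ h = h₀·(1−φ₀)/(1−φ)
h = 0.031 × (1 − 0.68)/(1 − 0.1592) = 0.031 × 0.3806 = 0.0118 km

12 m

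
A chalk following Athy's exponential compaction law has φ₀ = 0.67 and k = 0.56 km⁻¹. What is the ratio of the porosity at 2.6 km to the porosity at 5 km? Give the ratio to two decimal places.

3.83

φ(d₁)/φ(d₂) = e^(−k·d₁)/e^(−k·d₂) = e^{k(d₂−d₁)}
= exp(0.56 × 2.4) = exp(1.344) = 3.8344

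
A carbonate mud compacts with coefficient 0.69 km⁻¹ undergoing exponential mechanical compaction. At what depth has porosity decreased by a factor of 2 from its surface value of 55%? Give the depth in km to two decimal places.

n/n₀ = 1/2 ⇒ exp(−c·Z) = 1/2 ⇒ Z = ln(2) / c
Z = 0.6931 / 0.69 = 1.005 km

1.00 km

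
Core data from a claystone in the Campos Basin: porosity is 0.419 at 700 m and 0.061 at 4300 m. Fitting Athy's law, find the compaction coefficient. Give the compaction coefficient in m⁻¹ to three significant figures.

0.000535 m⁻¹

Working in km (1 km = 1000 m; β in km⁻¹ = β in m⁻¹ × 1000):
Athy: phi(d) = phi₀ e^(−βd) ⇒ phi₁/phi₂ = e^{β(d₂−d₁)} ⇒ β = ln(phi₁/phi₂)/(d₂−d₁)
β = ln(0.419/0.061) / (4.3 − 0.7) = ln(6.869) / 3.6 = 1.9270 / 3.6 = 0.5353 km⁻¹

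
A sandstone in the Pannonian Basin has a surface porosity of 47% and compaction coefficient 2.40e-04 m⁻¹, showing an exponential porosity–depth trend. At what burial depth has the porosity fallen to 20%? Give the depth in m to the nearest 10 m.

3560 m

Working in km (1 km = 1000 m; k in km⁻¹ = k in m⁻¹ × 1000):
Invert Athy's law: Z = ln(n₀/n) / k
Z = ln(0.47/0.2) / 0.24 = ln(2.35) / 0.24 = 0.8544 / 0.24 = 3.560 km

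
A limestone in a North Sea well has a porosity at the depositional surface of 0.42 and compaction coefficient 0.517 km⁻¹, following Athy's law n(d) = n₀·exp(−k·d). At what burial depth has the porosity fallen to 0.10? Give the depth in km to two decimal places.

2.78 km

Invert Athy's law: d = ln(n₀/n) / k
d = ln(0.42/0.1) / 0.517 = ln(4.2) / 0.517 = 1.4351 / 0.517 = 2.776 km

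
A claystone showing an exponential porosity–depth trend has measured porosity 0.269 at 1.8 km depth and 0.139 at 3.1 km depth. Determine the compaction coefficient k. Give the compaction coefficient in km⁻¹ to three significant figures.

Athy: n(Z) = n₀ e^(−kZ) ⇒ n₁/n₂ = e^{k(Z₂−Z₁)} ⇒ k = ln(n₁/n₂)/(Z₂−Z₁)
k = ln(0.269/0.139) / (3.1 − 1.8) = ln(1.935) / 1.3 = 0.6602 / 1.3 = 0.5079 km⁻¹

0.508 km⁻¹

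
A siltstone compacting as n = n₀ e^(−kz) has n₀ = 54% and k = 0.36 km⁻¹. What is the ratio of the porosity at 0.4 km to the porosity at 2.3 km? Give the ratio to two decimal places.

n(z₁)/n(z₂) = e^(−k·z₁)/e^(−k·z₂) = e^{k(z₂−z₁)}
= exp(0.36 × 1.9) = exp(0.684) = 1.9818

1.98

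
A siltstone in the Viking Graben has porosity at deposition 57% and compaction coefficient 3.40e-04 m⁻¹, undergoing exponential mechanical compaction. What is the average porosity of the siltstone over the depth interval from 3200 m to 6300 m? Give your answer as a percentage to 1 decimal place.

Working in km (1 km = 1000 m; c in km⁻¹ = c in m⁻¹ × 1000):
⟨phi⟩ = (1/(d₂−d₁)) ∫ phi₀ e^(−cd) dd = phi₀·(e^(−c·d₁) − e^(−c·d₂)) / (c·(d₂−d₁))
e^(−0.34×3.2) = 0.3369; e^(−0.34×6.3) = 0.1174
⟨phi⟩ = 0.57 × (0.3369 − 0.1174) / (0.34 × 3.1) = 0.57 × 0.2082 = 0.1187

11.9%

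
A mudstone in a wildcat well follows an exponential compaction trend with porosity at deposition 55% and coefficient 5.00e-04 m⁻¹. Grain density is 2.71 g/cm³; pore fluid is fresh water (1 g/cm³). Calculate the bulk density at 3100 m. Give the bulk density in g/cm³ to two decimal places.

Working in km (1 km = 1000 m; β in km⁻¹ = β in m⁻¹ × 1000):
Porosity at depth: φ = 0.55·exp(−0.5×3.1) = 0.55×0.2122 = 0.1167
Bulk density: ρ_b = (1−φ)ρ_g + φ·ρ_f = 0.8833×2.71 + 0.1167×1
       = 2.394 + 0.117 = 2.510 g/cm³

2.51 g/cm³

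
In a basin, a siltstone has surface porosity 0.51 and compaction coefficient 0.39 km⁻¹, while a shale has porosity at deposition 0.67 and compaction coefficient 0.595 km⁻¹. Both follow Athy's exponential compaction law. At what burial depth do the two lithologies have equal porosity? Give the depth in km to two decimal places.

1.33 km

Set n₀ₐ e^(−βₐZ) = n₀ᵦ e^(−βᵦZ) ⇒ ln(n₀ₐ/n₀ᵦ) = (βₐ − βᵦ)·Z
Z = ln(0.51/0.67) / (0.39 − 0.595) = -0.2729 / -0.205 = 1.331 km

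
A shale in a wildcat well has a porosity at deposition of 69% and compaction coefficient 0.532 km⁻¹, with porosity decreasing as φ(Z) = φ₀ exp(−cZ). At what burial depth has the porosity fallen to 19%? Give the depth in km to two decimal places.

2.42 km

Invert Athy's law: Z = ln(φ₀/φ) / c
Z = ln(0.69/0.19) / 0.532 = ln(3.632) / 0.532 = 1.2897 / 0.532 = 2.424 km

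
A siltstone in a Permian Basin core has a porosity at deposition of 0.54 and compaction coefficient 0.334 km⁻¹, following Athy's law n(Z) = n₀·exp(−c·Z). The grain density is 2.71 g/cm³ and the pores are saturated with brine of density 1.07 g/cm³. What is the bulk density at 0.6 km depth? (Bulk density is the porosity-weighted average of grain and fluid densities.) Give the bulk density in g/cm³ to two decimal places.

Porosity at depth: n = 0.54·exp(−0.334×0.6) = 0.54×0.8184 = 0.4419
Bulk density: ρ_b = (1−n)ρ_g + n·ρ_f = 0.5581×2.71 + 0.4419×1.07
       = 1.512 + 0.473 = 1.985 g/cm³

1.99 g/cm³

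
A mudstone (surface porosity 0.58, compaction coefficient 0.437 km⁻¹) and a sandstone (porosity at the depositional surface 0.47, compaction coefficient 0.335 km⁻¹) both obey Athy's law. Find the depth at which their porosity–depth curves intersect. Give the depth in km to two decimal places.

2.06 km

Set phi₀ₐ e^(−kₐz) = phi₀ᵦ e^(−kᵦz) ⇒ ln(phi₀ₐ/phi₀ᵦ) = (kₐ − kᵦ)·z
z = ln(0.58/0.47) / (0.437 − 0.335) = 0.2103 / 0.102 = 2.062 km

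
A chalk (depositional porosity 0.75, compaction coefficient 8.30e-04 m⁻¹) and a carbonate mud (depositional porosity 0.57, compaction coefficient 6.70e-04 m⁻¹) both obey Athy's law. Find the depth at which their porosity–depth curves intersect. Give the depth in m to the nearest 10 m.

1720 m

Working in km (1 km = 1000 m; c in km⁻¹ = c in m⁻¹ × 1000):
Set n₀ₐ e^(−cₐz) = n₀ᵦ e^(−cᵦz) ⇒ ln(n₀ₐ/n₀ᵦ) = (cₐ − cᵦ)·z
z = ln(0.75/0.57) / (0.83 − 0.67) = 0.2744 / 0.16 = 1.715 km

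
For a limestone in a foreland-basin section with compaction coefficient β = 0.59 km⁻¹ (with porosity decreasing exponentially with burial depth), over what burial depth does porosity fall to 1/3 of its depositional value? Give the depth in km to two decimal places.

1.86 km

φ/φ₀ = 1/3 ⇒ exp(−β·z) = 1/3 ⇒ z = ln(3) / β
z = 1.0986 / 0.59 = 1.862 km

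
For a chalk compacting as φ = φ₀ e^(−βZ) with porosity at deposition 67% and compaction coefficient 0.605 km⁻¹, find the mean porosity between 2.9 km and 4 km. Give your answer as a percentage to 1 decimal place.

8.5%

⟨φ⟩ = (1/(Z₂−Z₁)) ∫ φ₀ e^(−βZ) dZ = φ₀·(e^(−β·Z₁) − e^(−β·Z₂)) / (β·(Z₂−Z₁))
e^(−0.605×2.9) = 0.1730; e^(−0.605×4) = 0.0889
⟨φ⟩ = 0.67 × (0.1730 − 0.0889) / (0.605 × 1.1) = 0.67 × 0.1263 = 0.0846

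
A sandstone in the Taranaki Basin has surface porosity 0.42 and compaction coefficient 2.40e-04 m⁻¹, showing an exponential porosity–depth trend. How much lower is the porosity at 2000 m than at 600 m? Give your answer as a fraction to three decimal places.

Working in km (1 km = 1000 m; β in km⁻¹ = β in m⁻¹ × 1000):
n(0.6) = 0.42·e^(−0.24×0.6) = 0.3637
n(2) = 0.42·e^(−0.24×2) = 0.2599
Δn = 0.3637 − 0.2599 = 0.1038

0.104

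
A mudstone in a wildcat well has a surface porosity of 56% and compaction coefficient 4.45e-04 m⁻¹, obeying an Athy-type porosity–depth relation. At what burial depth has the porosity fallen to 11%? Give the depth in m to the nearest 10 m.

Working in km (1 km = 1000 m; c in km⁻¹ = c in m⁻¹ × 1000):
Invert Athy's law: Z = ln(φ₀/φ) / c
Z = ln(0.56/0.11) / 0.445 = ln(5.091) / 0.445 = 1.6275 / 0.445 = 3.657 km

3660 m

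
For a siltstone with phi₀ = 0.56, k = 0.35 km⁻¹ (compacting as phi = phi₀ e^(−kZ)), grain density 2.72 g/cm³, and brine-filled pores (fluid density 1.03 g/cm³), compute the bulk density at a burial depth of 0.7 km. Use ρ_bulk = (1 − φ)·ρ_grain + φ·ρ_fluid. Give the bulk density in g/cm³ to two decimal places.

1.98 g/cm³

Porosity at depth: phi = 0.56·exp(−0.35×0.7) = 0.56×0.7827 = 0.4383
Bulk density: ρ_b = (1−phi)ρ_g + phi·ρ_f = 0.5617×2.72 + 0.4383×1.03
       = 1.528 + 0.451 = 1.979 g/cm³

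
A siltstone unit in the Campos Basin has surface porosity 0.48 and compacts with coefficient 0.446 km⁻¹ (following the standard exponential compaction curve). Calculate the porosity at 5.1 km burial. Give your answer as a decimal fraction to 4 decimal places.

n = n₀·exp(−k·z) = 0.48 × exp(−0.446 × 5.1) = 0.48 × exp(−2.275)
  = 0.48 × 0.1028 = 0.0494

0.0494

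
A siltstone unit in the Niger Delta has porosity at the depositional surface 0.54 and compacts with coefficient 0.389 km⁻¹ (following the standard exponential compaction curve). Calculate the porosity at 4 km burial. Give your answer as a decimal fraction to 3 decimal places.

0.114

phi = phi₀·exp(−β·Z) = 0.54 × exp(−0.389 × 4) = 0.54 × exp(−1.556)
  = 0.54 × 0.2110 = 0.1139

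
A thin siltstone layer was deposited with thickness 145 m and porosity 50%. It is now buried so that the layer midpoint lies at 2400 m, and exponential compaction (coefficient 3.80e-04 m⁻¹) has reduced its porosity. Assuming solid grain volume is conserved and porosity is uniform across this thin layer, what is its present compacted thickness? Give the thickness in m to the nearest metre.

91 m

Working in km (1 km = 1000 m; c in km⁻¹ = c in m⁻¹ × 1000):
Porosity at 2.4 km: φ = 0.5·exp(−0.38×2.4) = 0.2009
Solid-volume conservation: h(1−φ) = h₀(1−φ₀) ⇒ h = h₀·(1−φ₀)/(1−φ)
h = 0.145 × (1 − 0.5)/(1 − 0.2009) = 0.145 × 0.6257 = 0.0907 km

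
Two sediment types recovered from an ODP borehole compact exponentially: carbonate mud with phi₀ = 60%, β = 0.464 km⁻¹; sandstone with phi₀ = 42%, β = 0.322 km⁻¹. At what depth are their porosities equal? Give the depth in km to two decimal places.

2.51 km

Set phi₀ₐ e^(−βₐZ) = phi₀ᵦ e^(−βᵦZ) ⇒ ln(phi₀ₐ/phi₀ᵦ) = (βₐ − βᵦ)·Z
Z = ln(0.6/0.42) / (0.464 − 0.322) = 0.3567 / 0.142 = 2.512 km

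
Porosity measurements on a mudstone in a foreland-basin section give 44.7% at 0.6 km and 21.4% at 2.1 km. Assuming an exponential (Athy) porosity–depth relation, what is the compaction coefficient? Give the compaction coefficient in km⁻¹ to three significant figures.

0.491 km⁻¹

Athy: n(z) = n₀ e^(−βz) ⇒ n₁/n₂ = e^{β(z₂−z₁)} ⇒ β = ln(n₁/n₂)/(z₂−z₁)
β = ln(0.447/0.214) / (2.1 − 0.6) = ln(2.089) / 1.5 = 0.7366 / 1.5 = 0.4911 km⁻¹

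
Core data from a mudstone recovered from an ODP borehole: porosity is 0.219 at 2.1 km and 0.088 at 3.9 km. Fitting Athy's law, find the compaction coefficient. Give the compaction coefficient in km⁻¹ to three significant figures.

0.507 km⁻¹

Athy: phi(z) = phi₀ e^(−βz) ⇒ phi₁/phi₂ = e^{β(z₂−z₁)} ⇒ β = ln(phi₁/phi₂)/(z₂−z₁)
β = ln(0.219/0.088) / (3.9 − 2.1) = ln(2.489) / 1.8 = 0.9117 / 1.8 = 0.5065 km⁻¹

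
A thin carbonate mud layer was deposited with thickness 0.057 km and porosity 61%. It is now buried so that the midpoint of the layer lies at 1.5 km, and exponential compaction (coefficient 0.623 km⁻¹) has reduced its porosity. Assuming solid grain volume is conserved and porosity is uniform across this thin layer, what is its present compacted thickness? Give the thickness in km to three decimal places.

Porosity at 1.5 km: phi = 0.61·exp(−0.623×1.5) = 0.2396
Solid-volume conservation: h(1−phi) = h₀(1−phi₀) ⇒ h = h₀·(1−phi₀)/(1−phi)
h = 0.057 × (1 − 0.61)/(1 − 0.2396) = 0.057 × 0.5129 = 0.0292 km

0.029 km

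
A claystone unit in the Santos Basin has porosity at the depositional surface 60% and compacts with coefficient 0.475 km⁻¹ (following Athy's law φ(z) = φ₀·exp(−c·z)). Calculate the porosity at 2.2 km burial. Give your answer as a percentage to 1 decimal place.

φ = φ₀·exp(−c·z) = 0.6 × exp(−0.475 × 2.2) = 0.6 × exp(−1.045)
  = 0.6 × 0.3517 = 0.2110

21.1%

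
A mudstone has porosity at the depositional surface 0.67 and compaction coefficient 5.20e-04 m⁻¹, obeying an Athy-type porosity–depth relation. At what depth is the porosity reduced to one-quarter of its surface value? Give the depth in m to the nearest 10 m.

Working in km (1 km = 1000 m; β in km⁻¹ = β in m⁻¹ × 1000):
φ/φ₀ = 1/4 ⇒ exp(−β·Z) = 1/4 ⇒ Z = ln(4) / β
Z = 1.3863 / 0.52 = 2.666 km

2670 m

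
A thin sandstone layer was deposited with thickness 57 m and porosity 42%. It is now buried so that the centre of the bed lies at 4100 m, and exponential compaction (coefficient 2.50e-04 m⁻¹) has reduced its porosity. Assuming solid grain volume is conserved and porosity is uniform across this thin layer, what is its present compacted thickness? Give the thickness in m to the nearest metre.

39 m

Working in km (1 km = 1000 m; k in km⁻¹ = k in m⁻¹ × 1000):
Porosity at 4.1 km: phi = 0.42·exp(−0.25×4.1) = 0.1507
Solid-volume conservation: h(1−phi) = h₀(1−phi₀) ⇒ h = h₀·(1−phi₀)/(1−phi)
h = 0.057 × (1 − 0.42)/(1 − 0.1507) = 0.057 × 0.6829 = 0.0389 km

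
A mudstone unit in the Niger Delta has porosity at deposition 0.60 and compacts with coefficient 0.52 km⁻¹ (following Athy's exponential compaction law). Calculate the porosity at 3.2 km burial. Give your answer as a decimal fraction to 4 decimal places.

0.1136

φ = φ₀·exp(−c·d) = 0.6 × exp(−0.52 × 3.2) = 0.6 × exp(−1.664)
  = 0.6 × 0.1894 = 0.1136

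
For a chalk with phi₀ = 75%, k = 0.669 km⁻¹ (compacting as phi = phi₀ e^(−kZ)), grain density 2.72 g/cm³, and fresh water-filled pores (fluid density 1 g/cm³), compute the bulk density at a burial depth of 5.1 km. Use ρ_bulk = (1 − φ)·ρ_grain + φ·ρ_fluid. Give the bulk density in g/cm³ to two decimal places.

2.68 g/cm³

Porosity at depth: phi = 0.75·exp(−0.669×5.1) = 0.75×0.0330 = 0.0247
Bulk density: ρ_b = (1−phi)ρ_g + phi·ρ_f = 0.9753×2.72 + 0.0247×1
       = 2.653 + 0.025 = 2.677 g/cm³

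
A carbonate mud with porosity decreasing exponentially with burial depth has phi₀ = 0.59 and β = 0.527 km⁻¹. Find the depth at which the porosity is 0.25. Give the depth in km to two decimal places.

Invert Athy's law: z = ln(phi₀/phi) / β
z = ln(0.59/0.25) / 0.527 = ln(2.36) / 0.527 = 0.8587 / 0.527 = 1.629 km

1.63 km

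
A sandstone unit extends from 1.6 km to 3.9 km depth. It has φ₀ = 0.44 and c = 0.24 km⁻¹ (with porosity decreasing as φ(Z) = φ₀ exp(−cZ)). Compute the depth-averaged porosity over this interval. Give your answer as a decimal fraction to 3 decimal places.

0.230

⟨φ⟩ = (1/(Z₂−Z₁)) ∫ φ₀ e^(−cZ) dZ = φ₀·(e^(−c·Z₁) − e^(−c·Z₂)) / (c·(Z₂−Z₁))
e^(−0.24×1.6) = 0.6811; e^(−0.24×3.9) = 0.3922
⟨φ⟩ = 0.44 × (0.6811 − 0.3922) / (0.24 × 2.3) = 0.44 × 0.5234 = 0.2303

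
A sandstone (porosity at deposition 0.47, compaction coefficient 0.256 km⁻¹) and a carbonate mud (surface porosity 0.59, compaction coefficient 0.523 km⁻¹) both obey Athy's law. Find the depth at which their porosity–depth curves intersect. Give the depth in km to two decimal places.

0.85 km

Set n₀ₐ e^(−βₐd) = n₀ᵦ e^(−βᵦd) ⇒ ln(n₀ₐ/n₀ᵦ) = (βₐ − βᵦ)·d
d = ln(0.47/0.59) / (0.256 − 0.523) = -0.2274 / -0.267 = 0.852 km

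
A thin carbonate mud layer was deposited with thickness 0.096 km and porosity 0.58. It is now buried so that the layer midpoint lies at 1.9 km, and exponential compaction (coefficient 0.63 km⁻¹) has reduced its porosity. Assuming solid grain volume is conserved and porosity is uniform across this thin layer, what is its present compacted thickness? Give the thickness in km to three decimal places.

0.049 km

Porosity at 1.9 km: phi = 0.58·exp(−0.63×1.9) = 0.1752
Solid-volume conservation: h(1−phi) = h₀(1−phi₀) ⇒ h = h₀·(1−phi₀)/(1−phi)
h = 0.096 × (1 − 0.58)/(1 − 0.1752) = 0.096 × 0.5092 = 0.0489 km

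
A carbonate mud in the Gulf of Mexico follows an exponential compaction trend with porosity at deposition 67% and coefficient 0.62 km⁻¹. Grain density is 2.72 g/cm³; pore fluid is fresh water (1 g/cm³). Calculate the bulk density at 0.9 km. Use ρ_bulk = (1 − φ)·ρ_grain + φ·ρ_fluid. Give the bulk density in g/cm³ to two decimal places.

2.06 g/cm³

Porosity at depth: φ = 0.67·exp(−0.62×0.9) = 0.67×0.5724 = 0.3835
Bulk density: ρ_b = (1−φ)ρ_g + φ·ρ_f = 0.6165×2.72 + 0.3835×1
       = 1.677 + 0.383 = 2.060 g/cm³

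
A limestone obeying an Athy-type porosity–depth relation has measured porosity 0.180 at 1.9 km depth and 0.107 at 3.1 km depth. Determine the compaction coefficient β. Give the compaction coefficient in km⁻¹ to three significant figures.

Athy: n(Z) = n₀ e^(−βZ) ⇒ n₁/n₂ = e^{β(Z₂−Z₁)} ⇒ β = ln(n₁/n₂)/(Z₂−Z₁)
β = ln(0.18/0.107) / (3.1 − 1.9) = ln(1.682) / 1.2 = 0.5201 / 1.2 = 0.4334 km⁻¹

0.433 km⁻¹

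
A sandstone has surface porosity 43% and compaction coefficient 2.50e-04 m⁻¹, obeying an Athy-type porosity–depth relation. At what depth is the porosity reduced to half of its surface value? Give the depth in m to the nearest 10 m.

Working in km (1 km = 1000 m; β in km⁻¹ = β in m⁻¹ × 1000):
phi/phi₀ = 1/2 ⇒ exp(−β·z) = 1/2 ⇒ z = ln(2) / β
z = 0.6931 / 0.25 = 2.773 km

2770 m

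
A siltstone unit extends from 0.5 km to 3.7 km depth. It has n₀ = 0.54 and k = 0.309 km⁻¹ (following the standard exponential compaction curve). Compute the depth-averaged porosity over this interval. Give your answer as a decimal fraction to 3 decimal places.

0.294

⟨n⟩ = (1/(Z₂−Z₁)) ∫ n₀ e^(−kZ) dZ = n₀·(e^(−k·Z₁) − e^(−k·Z₂)) / (k·(Z₂−Z₁))
e^(−0.309×0.5) = 0.8568; e^(−0.309×3.7) = 0.3188
⟨n⟩ = 0.54 × (0.8568 − 0.3188) / (0.309 × 3.2) = 0.54 × 0.5442 = 0.2939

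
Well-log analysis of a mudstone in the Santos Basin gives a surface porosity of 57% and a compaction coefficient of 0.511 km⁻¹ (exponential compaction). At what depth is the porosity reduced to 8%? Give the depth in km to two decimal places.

Invert Athy's law: z = ln(φ₀/φ) / c
z = ln(0.57/0.08) / 0.511 = ln(7.125) / 0.511 = 1.9636 / 0.511 = 3.843 km

3.84 km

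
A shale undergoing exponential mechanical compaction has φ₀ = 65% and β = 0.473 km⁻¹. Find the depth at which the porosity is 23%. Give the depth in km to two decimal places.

Invert Athy's law: d = ln(φ₀/φ) / β
d = ln(0.65/0.23) / 0.473 = ln(2.826) / 0.473 = 1.0389 / 0.473 = 2.196 km

2.20 km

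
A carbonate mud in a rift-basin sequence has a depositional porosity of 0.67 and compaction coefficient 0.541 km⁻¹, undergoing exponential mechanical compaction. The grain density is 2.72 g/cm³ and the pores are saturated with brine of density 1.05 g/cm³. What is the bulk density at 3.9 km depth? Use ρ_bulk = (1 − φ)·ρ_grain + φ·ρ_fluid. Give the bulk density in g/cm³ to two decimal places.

2.58 g/cm³

Porosity at depth: phi = 0.67·exp(−0.541×3.9) = 0.67×0.1213 = 0.0812
Bulk density: ρ_b = (1−phi)ρ_g + phi·ρ_f = 0.9188×2.72 + 0.0812×1.05
       = 2.499 + 0.085 = 2.584 g/cm³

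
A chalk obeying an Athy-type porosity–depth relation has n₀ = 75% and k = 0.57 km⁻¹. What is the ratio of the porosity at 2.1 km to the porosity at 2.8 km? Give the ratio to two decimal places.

1.49

n(z₁)/n(z₂) = e^(−k·z₁)/e^(−k·z₂) = e^{k(z₂−z₁)}
= exp(0.57 × 0.7) = exp(0.399) = 1.4903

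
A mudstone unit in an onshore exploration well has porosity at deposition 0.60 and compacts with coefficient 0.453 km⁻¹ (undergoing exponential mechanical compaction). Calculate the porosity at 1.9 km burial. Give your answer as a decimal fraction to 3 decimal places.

φ = φ₀·exp(−β·z) = 0.6 × exp(−0.453 × 1.9) = 0.6 × exp(−0.8607)
  = 0.6 × 0.4229 = 0.2537

0.254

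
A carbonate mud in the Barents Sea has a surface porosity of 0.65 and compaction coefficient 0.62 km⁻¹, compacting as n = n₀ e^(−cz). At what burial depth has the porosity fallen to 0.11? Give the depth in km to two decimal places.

2.87 km

Invert Athy's law: z = ln(n₀/n) / c
z = ln(0.65/0.11) / 0.62 = ln(5.909) / 0.62 = 1.7765 / 0.62 = 2.865 km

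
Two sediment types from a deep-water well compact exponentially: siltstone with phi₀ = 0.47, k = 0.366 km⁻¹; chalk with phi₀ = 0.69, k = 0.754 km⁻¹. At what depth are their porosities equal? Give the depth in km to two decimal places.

0.99 km

Set phi₀ₐ e^(−kₐz) = phi₀ᵦ e^(−kᵦz) ⇒ ln(phi₀ₐ/phi₀ᵦ) = (kₐ − kᵦ)·z
z = ln(0.47/0.69) / (0.366 − 0.754) = -0.3840 / -0.388 = 0.990 km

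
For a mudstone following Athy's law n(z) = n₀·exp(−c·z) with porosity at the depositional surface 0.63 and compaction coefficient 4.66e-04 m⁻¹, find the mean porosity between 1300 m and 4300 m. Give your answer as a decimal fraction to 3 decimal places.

Working in km (1 km = 1000 m; c in km⁻¹ = c in m⁻¹ × 1000):
⟨n⟩ = (1/(z₂−z₁)) ∫ n₀ e^(−cz) dz = n₀·(e^(−c·z₁) − e^(−c·z₂)) / (c·(z₂−z₁))
e^(−0.466×1.3) = 0.5456; e^(−0.466×4.3) = 0.1348
⟨n⟩ = 0.63 × (0.5456 − 0.1348) / (0.466 × 3) = 0.63 × 0.2939 = 0.1851

0.185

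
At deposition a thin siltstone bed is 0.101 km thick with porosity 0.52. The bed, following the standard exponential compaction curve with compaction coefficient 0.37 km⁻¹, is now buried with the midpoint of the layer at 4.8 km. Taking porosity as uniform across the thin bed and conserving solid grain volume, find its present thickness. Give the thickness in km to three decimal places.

0.053 km

Porosity at 4.8 km: n = 0.52·exp(−0.37×4.8) = 0.0880
Solid-volume conservation: h(1−n) = h₀(1−n₀) ⇒ h = h₀·(1−n₀)/(1−n)
h = 0.101 × (1 − 0.52)/(1 − 0.0880) = 0.101 × 0.5263 = 0.0532 km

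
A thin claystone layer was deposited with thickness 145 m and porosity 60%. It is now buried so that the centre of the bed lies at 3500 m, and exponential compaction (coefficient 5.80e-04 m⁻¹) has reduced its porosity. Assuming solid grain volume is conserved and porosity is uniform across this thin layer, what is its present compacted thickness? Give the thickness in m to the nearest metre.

63 m

Working in km (1 km = 1000 m; β in km⁻¹ = β in m⁻¹ × 1000):
Porosity at 3.5 km: phi = 0.6·exp(−0.58×3.5) = 0.0788
Solid-volume conservation: h(1−phi) = h₀(1−phi₀) ⇒ h = h₀·(1−phi₀)/(1−phi)
h = 0.145 × (1 − 0.6)/(1 − 0.0788) = 0.145 × 0.4342 = 0.0630 km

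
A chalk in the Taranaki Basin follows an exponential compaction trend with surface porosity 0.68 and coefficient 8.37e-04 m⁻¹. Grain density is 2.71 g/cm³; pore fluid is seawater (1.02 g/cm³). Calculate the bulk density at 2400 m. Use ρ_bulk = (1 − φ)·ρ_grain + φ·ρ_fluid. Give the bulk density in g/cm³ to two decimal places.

2.56 g/cm³

Working in km (1 km = 1000 m; k in km⁻¹ = k in m⁻¹ × 1000):
Porosity at depth: φ = 0.68·exp(−0.837×2.4) = 0.68×0.1341 = 0.0912
Bulk density: ρ_b = (1−φ)ρ_g + φ·ρ_f = 0.9088×2.71 + 0.0912×1.02
       = 2.463 + 0.093 = 2.556 g/cm³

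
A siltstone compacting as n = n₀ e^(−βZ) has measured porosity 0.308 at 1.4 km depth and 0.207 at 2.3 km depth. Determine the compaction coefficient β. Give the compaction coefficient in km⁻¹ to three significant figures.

Athy: n(Z) = n₀ e^(−βZ) ⇒ n₁/n₂ = e^{β(Z₂−Z₁)} ⇒ β = ln(n₁/n₂)/(Z₂−Z₁)
β = ln(0.308/0.207) / (2.3 − 1.4) = ln(1.488) / 0.9 = 0.3974 / 0.9 = 0.4415 km⁻¹

0.442 km⁻¹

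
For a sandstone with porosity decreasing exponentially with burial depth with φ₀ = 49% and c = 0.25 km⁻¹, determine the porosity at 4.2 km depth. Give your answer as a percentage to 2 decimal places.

17.15%

φ = φ₀·exp(−c·z) = 0.49 × exp(−0.25 × 4.2) = 0.49 × exp(−1.05)
  = 0.49 × 0.3499 = 0.1715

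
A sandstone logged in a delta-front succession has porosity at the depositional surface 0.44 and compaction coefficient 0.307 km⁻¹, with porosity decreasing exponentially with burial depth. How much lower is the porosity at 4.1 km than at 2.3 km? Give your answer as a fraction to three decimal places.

0.092

φ(2.3) = 0.44·e^(−0.307×2.3) = 0.2172
φ(4.1) = 0.44·e^(−0.307×4.1) = 0.1250
Δφ = 0.2172 − 0.1250 = 0.0922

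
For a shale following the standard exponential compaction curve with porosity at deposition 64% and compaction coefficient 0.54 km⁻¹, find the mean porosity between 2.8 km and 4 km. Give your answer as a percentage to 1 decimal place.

10.4%

⟨phi⟩ = (1/(d₂−d₁)) ∫ phi₀ e^(−cd) dd = phi₀·(e^(−c·d₁) − e^(−c·d₂)) / (c·(d₂−d₁))
e^(−0.54×2.8) = 0.2205; e^(−0.54×4) = 0.1153
⟨phi⟩ = 0.64 × (0.2205 − 0.1153) / (0.54 × 1.2) = 0.64 × 0.1623 = 0.1038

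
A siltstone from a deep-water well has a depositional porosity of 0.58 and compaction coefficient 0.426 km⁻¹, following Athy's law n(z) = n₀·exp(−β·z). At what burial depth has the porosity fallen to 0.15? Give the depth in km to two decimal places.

Invert Athy's law: z = ln(n₀/n) / β
z = ln(0.58/0.15) / 0.426 = ln(3.867) / 0.426 = 1.3524 / 0.426 = 3.175 km

3.17 km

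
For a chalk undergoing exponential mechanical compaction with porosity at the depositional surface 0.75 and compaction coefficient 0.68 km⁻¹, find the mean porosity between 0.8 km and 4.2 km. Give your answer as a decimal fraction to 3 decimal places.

0.170

⟨n⟩ = (1/(Z₂−Z₁)) ∫ n₀ e^(−kZ) dZ = n₀·(e^(−k·Z₁) − e^(−k·Z₂)) / (k·(Z₂−Z₁))
e^(−0.68×0.8) = 0.5804; e^(−0.68×4.2) = 0.0575
⟨n⟩ = 0.75 × (0.5804 − 0.0575) / (0.68 × 3.4) = 0.75 × 0.2262 = 0.1696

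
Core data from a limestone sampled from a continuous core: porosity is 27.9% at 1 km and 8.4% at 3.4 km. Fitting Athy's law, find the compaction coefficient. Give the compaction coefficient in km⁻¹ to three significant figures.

0.500 km⁻¹

Athy: n(z) = n₀ e^(−βz) ⇒ n₁/n₂ = e^{β(z₂−z₁)} ⇒ β = ln(n₁/n₂)/(z₂−z₁)
β = ln(0.279/0.084) / (3.4 − 1) = ln(3.321) / 2.4 = 1.2004 / 2.4 = 0.5002 km⁻¹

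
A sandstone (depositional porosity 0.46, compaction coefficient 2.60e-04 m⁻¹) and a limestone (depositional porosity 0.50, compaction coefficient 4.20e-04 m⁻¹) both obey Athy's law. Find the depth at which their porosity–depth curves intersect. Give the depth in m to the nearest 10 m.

Working in km (1 km = 1000 m; k in km⁻¹ = k in m⁻¹ × 1000):
Set φ₀ₐ e^(−kₐZ) = φ₀ᵦ e^(−kᵦZ) ⇒ ln(φ₀ₐ/φ₀ᵦ) = (kₐ − kᵦ)·Z
Z = ln(0.46/0.5) / (0.26 − 0.42) = -0.0834 / -0.16 = 0.521 km

520 m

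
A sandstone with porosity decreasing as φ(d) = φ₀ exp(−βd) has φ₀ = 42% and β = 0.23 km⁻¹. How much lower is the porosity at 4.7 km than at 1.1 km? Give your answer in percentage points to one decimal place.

18.4 percentage points

φ(1.1) = 0.42·e^(−0.23×1.1) = 0.3261
φ(4.7) = 0.42·e^(−0.23×4.7) = 0.1425
Δφ = 0.3261 − 0.1425 = 0.1836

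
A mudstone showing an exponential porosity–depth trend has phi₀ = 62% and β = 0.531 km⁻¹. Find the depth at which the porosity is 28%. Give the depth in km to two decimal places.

Invert Athy's law: z = ln(phi₀/phi) / β
z = ln(0.62/0.28) / 0.531 = ln(2.214) / 0.531 = 0.7949 / 0.531 = 1.497 km

1.50 km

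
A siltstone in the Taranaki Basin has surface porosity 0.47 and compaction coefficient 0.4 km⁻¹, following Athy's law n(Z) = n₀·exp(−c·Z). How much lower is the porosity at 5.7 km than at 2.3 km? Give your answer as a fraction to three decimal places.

n(2.3) = 0.47·e^(−0.4×2.3) = 0.1873
n(5.7) = 0.47·e^(−0.4×5.7) = 0.0481
Δn = 0.1873 − 0.0481 = 0.1392

0.139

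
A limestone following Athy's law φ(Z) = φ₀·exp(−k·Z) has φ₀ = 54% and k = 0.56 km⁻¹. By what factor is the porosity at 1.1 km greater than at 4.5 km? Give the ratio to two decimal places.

6.71

φ(Z₁)/φ(Z₂) = e^(−k·Z₁)/e^(−k·Z₂) = e^{k(Z₂−Z₁)}
= exp(0.56 × 3.4) = exp(1.904) = 6.7127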